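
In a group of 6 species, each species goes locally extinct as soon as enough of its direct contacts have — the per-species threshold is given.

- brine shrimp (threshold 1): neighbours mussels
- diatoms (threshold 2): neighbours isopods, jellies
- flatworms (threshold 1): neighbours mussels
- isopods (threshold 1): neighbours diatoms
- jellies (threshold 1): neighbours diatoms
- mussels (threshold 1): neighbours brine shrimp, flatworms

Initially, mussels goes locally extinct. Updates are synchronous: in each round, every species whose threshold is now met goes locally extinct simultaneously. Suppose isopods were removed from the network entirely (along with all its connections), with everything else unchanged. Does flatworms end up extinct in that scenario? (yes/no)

With isopods removed:
Round 1 — mussels goes locally extinct (initial).
Round 2 — checking thresholds:
  brine shrimp: 1 of 1 neighbours ≥ 1, goes locally extinct.
  flatworms: 1 of 1 neighbours ≥ 1, goes locally extinct.
Round 3 — no new extinctions; cascade stops.

yes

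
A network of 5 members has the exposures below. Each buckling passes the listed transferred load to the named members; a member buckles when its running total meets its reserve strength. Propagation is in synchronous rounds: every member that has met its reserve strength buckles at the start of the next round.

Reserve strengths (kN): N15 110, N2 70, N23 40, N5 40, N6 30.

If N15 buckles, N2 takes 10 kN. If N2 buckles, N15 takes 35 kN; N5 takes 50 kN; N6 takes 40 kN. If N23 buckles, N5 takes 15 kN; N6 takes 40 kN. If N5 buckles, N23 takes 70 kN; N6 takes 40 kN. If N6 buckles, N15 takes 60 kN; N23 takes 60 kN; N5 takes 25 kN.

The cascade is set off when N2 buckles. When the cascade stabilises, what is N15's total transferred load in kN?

95

Round 1 — N2 buckles (initial).
  N15: +35 → 35 < 110
  N5: +50 → 50 ≥ 40
  N6: +40 → 40 ≥ 30
Round 2 — N5, N6 buckle.
  N15: +60 → 95 < 110
  N23: +70+60 → 130 ≥ 40
Round 3 — N23 buckles.
No further bucklings.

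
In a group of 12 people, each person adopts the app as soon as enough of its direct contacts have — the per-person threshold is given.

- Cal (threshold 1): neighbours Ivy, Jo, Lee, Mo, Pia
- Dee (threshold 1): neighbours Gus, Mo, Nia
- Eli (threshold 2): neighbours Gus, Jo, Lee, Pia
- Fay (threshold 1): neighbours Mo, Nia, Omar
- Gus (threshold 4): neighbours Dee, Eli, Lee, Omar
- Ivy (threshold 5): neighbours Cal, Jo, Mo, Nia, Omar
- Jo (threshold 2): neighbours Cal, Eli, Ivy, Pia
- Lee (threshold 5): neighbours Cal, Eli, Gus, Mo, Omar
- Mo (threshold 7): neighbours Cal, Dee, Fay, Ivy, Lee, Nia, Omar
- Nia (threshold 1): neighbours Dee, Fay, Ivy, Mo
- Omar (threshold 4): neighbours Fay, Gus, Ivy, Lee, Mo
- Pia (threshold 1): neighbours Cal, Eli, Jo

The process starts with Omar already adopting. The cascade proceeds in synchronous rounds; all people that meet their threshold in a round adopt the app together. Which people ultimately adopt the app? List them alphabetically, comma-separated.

Dee, Fay, Nia, Omar

Round 1 — Omar adopts the app (initial).
Round 2 — checking thresholds:
  Fay: 1 of 3 neighbours ≥ 1, adopts the app.
  Gus: 1 of 4 neighbours < 4, holds.
  Ivy: 1 of 5 neighbours < 5, holds.
  Lee: 1 of 5 neighbours < 5, holds.
  Mo: 1 of 7 neighbours < 7, holds.
Round 3 — checking thresholds:
  Gus: 1 of 4 neighbours < 4, holds.
  Ivy: 1 of 5 neighbours < 5, holds.
  Lee: 1 of 5 neighbours < 5, holds.
  Mo: 2 of 7 neighbours < 7, holds.
  Nia: 1 of 4 neighbours ≥ 1, adopts the app.
Round 4 — checking thresholds:
  Dee: 1 of 3 neighbours ≥ 1, adopts the app.
  Gus: 1 of 4 neighbours < 4, holds.
  Ivy: 2 of 5 neighbours < 5, holds.
  Lee: 1 of 5 neighbours < 5, holds.
  Mo: 3 of 7 neighbours < 7, holds.
Round 5 — no new adoptions; cascade stops.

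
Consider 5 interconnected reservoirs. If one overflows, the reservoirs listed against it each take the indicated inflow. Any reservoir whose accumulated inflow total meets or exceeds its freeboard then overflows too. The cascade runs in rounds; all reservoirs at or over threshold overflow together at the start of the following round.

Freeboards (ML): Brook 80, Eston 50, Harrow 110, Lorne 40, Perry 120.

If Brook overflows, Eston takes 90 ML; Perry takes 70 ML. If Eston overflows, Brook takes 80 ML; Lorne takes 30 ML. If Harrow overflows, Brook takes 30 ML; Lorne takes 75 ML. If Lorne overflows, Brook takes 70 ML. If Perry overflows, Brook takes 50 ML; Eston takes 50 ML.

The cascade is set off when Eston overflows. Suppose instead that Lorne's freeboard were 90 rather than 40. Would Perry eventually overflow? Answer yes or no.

With Lorne's freeboard at 90:
Round 1 — Eston overflows (initial).
  Brook: +80 → 80 ≥ 80
  Lorne: +30 → 30 < 90
Round 2 — Brook overflows.
  Perry: +70 → 70 < 120
No further overflows.

no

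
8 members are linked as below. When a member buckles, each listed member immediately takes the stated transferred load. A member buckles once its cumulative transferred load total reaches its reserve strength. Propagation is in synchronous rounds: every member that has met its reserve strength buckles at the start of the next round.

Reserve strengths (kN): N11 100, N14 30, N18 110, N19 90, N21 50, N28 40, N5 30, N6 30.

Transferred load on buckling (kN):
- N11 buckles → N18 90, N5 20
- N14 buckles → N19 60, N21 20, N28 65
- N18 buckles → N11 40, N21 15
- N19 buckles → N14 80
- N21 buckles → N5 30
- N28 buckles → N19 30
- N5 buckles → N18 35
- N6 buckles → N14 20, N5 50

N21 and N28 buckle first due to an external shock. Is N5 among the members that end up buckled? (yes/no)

Round 1 — N21, N28 buckle (initial).
  N19: +30 → 30 < 90
  N5: +30 → 30 ≥ 30
Round 2 — N5 buckles.
  N18: +35 → 35 < 110
No further bucklings.

yes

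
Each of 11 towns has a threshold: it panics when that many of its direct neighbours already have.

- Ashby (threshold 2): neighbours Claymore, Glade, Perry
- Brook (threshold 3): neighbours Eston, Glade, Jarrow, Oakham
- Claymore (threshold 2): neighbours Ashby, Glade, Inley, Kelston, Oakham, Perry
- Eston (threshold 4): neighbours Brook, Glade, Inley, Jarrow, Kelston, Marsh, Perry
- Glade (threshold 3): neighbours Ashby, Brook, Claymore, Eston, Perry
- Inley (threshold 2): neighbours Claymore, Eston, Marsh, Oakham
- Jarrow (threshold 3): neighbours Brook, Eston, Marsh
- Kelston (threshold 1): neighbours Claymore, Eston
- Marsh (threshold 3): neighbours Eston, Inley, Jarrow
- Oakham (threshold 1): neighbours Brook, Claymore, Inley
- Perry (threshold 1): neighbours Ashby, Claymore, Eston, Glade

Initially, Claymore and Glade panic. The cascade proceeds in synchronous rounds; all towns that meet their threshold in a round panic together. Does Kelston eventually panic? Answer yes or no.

yes

Round 1 — Claymore, Glade panic (initial).
Round 2 — checking thresholds:
  Ashby: 2 of 3 neighbours ≥ 2, panics.
  Brook: 1 of 4 neighbours < 3, not yet.
  Eston: 1 of 7 neighbours < 4, not yet.
  Inley: 1 of 4 neighbours < 2, not yet.
  Kelston: 1 of 2 neighbours ≥ 1, panics.
  Oakham: 1 of 3 neighbours ≥ 1, panics.
  Perry: 2 of 4 neighbours ≥ 1, panics.
Round 3 — checking thresholds:
  Brook: 2 of 4 neighbours < 3, not yet.
  Eston: 3 of 7 neighbours < 4, not yet.
  Inley: 2 of 4 neighbours ≥ 2, panics.
Round 4 — checking thresholds:
  Brook: 2 of 4 neighbours < 3, not yet.
  Eston: 4 of 7 neighbours ≥ 4, panics.
  Marsh: 1 of 3 neighbours < 3, not yet.
Round 5 — checking thresholds:
  Brook: 3 of 4 neighbours ≥ 3, panics.
  Jarrow: 1 of 3 neighbours < 3, not yet.
  Marsh: 2 of 3 neighbours < 3, not yet.
Round 6 — no new panics; cascade stops.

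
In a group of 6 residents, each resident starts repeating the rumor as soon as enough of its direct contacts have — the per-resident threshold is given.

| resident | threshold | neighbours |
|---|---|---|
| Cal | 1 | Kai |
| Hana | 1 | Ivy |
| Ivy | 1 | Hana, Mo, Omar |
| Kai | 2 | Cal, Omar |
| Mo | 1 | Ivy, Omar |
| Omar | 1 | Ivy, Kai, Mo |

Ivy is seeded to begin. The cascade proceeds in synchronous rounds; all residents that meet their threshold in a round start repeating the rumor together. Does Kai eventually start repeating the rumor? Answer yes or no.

no

Round 1 — Ivy starts repeating the rumor (initial).
Round 2 — checking thresholds:
  Hana: 1 of 1 neighbours ≥ 1, starts repeating the rumor.
  Mo: 1 of 2 neighbours ≥ 1, starts repeating the rumor.
  Omar: 1 of 3 neighbours ≥ 1, starts repeating the rumor.
Round 3 — no new spreads; cascade stops.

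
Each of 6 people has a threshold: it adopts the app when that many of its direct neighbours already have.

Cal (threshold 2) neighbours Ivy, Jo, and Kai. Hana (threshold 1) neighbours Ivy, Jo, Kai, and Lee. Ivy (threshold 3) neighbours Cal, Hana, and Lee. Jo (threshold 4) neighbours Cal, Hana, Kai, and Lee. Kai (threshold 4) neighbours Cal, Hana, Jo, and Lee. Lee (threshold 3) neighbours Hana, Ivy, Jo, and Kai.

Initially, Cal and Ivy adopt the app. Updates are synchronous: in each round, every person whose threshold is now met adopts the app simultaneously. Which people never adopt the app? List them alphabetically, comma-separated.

Round 1 — Cal, Ivy adopt the app (initial).
Round 2 — checking thresholds:
  Hana: 1 of 4 neighbours ≥ 1, adopts the app.
  Jo: 1 of 4 neighbours < 4, holds.
  Kai: 1 of 4 neighbours < 4, holds.
  Lee: 1 of 4 neighbours < 3, holds.
Round 3 — no new adoptions; cascade stops.

Jo, Kai, Lee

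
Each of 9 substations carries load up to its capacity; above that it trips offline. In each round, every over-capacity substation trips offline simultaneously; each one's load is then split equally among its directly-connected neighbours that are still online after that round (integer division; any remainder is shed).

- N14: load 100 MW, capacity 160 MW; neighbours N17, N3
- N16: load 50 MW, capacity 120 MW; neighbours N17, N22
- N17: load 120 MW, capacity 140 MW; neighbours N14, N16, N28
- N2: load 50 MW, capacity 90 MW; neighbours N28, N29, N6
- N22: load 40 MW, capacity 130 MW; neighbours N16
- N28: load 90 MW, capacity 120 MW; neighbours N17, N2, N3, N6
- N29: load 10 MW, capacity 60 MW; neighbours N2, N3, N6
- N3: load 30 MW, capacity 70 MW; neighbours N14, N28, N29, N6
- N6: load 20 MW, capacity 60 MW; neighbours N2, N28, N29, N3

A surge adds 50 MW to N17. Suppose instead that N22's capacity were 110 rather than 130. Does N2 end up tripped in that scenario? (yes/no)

yes

With N22's capacity at 110:
Round 1 — N17 at 170 > 140. N17 trips offline.
  N17 sheds 170 MW to N14, N16, N28: 56 each (2 lost).
    N14: 100+56 = 156 ≤ 160
    N16: 50+56 = 106 ≤ 120
    N28: 90+56 = 146 > 120
Round 2 — N28 trips offline.
  N28 sheds 146 MW to N2, N3, N6: 48 each (2 lost).
    N2: 50+48 = 98 > 90
    N3: 30+48 = 78 > 70
    N6: 20+48 = 68 > 60
Round 3 — N2, N3, N6 trip offline.
  N2 sheds 98 MW to N29: 98 each.
    N29: 10+98 = 108 > 60
  N3 sheds 78 MW to N14, N29: 39 each.
    N14: 156+39 = 195 > 160
    N29: 108+39 = 147 > 60
  N6 sheds 68 MW to N29: 68 each.
    N29: 147+68 = 215 > 60
Round 4 — N14, N29 trip offline.
  N14 sheds 195 MW: no online neighbours, lost.
  N29 sheds 215 MW: no online neighbours, lost.
No further trips.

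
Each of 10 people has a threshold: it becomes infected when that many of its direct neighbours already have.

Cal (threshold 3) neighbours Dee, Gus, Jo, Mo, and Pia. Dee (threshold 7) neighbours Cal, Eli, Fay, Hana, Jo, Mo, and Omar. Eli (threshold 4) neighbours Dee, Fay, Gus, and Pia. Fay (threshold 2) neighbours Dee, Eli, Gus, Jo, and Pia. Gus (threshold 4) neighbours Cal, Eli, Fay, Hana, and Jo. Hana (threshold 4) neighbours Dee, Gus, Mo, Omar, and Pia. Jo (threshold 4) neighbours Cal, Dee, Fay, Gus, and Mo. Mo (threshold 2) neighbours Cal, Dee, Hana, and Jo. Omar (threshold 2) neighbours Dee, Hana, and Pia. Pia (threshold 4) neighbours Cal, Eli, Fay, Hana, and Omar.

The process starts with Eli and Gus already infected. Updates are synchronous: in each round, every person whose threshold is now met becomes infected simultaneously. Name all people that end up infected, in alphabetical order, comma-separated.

Eli, Fay, Gus

Round 1 — Eli, Gus become infected (initial).
Round 2 — checking thresholds:
  Cal: 1 of 5 neighbours < 3, not yet.
  Dee: 1 of 7 neighbours < 7, not yet.
  Fay: 2 of 5 neighbours ≥ 2, becomes infected.
  Hana: 1 of 5 neighbours < 4, not yet.
  Jo: 1 of 5 neighbours < 4, not yet.
  Pia: 1 of 5 neighbours < 4, not yet.
Round 3 — no new infections; cascade stops.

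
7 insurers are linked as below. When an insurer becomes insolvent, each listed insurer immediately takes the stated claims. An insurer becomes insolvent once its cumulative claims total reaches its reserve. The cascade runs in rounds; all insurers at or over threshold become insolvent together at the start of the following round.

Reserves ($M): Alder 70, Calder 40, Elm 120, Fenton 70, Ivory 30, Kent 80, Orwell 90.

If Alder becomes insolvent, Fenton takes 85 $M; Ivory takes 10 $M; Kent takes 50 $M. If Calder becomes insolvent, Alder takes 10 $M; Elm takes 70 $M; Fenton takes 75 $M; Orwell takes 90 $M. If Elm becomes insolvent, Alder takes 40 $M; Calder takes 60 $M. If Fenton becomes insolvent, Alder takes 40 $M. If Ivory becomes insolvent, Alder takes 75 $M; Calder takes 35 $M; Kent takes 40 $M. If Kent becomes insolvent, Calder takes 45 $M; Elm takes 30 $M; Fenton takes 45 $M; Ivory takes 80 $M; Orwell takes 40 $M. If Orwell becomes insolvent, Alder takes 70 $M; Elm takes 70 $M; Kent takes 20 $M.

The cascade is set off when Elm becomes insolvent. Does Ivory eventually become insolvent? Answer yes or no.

no

Round 1 — Elm becomes insolvent (initial).
  Alder: +40 → 40 < 70
  Calder: +60 → 60 ≥ 40
Round 2 — Calder becomes insolvent.
  Alder: +10 → 50 < 70
  Fenton: +75 → 75 ≥ 70
  Orwell: +90 → 90 ≥ 90
Round 3 — Fenton, Orwell become insolvent.
  Alder: +40+70 → 160 ≥ 70
  Kent: +20 → 20 < 80
Round 4 — Alder becomes insolvent.
  Ivory: +10 → 10 < 30
  Kent: +50 → 70 < 80
No further insolvencies.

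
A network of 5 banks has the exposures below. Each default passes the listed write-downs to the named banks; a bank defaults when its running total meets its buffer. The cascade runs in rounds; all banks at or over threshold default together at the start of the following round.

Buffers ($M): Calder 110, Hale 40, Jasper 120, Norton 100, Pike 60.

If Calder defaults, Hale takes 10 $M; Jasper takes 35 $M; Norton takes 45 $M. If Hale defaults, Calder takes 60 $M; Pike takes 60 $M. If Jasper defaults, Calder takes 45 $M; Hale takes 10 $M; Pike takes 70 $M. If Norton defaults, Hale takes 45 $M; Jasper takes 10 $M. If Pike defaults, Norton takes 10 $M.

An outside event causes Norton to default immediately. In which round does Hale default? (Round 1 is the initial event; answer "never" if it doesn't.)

2

Round 1 — Norton defaults (initial).
  Hale: +45 → 45 ≥ 40
  Jasper: +10 → 10 < 120
Round 2 — Hale defaults.
  Calder: +60 → 60 < 110
  Pike: +60 → 60 ≥ 60
Round 3 — Pike defaults.
No further defaults.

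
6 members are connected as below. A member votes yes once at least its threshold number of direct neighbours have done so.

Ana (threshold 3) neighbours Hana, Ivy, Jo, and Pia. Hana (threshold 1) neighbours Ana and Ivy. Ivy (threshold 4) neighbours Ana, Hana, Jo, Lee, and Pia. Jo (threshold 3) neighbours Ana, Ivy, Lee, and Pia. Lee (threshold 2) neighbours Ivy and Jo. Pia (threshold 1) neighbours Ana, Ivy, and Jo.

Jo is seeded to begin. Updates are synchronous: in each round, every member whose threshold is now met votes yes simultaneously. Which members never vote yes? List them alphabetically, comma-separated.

Round 1 — Jo votes yes (initial).
Round 2 — checking thresholds:
  Ana: 1 of 4 neighbours < 3, not yet.
  Ivy: 1 of 5 neighbours < 4, not yet.
  Lee: 1 of 2 neighbours < 2, not yet.
  Pia: 1 of 3 neighbours ≥ 1, votes yes.
Round 3 — no new yes votes; cascade stops.

Ana, Hana, Ivy, Lee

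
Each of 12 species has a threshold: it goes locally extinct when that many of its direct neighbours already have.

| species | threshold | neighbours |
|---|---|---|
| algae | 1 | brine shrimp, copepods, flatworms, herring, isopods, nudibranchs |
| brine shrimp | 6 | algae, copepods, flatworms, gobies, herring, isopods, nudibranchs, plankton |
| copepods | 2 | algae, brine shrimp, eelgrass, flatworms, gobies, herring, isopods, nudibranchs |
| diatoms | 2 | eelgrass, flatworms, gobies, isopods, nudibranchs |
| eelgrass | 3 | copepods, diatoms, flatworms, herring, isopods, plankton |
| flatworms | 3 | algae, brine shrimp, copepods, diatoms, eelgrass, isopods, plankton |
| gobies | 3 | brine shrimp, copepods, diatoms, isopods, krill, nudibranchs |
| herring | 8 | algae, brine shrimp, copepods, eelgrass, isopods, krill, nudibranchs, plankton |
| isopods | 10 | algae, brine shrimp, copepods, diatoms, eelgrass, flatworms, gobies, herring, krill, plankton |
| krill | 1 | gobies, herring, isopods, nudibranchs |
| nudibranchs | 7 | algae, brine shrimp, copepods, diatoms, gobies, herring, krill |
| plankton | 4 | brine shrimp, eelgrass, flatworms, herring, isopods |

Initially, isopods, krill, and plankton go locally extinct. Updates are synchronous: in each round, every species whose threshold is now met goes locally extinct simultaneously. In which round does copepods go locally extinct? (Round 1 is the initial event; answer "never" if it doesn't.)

Round 1 — isopods, krill, plankton go locally extinct (initial).
Round 2 — checking thresholds:
  algae: 1 of 6 neighbours ≥ 1, goes locally extinct.
  brine shrimp: 2 of 8 neighbours < 6, not yet.
  copepods: 1 of 8 neighbours < 2, not yet.
  diatoms: 1 of 5 neighbours < 2, not yet.
  eelgrass: 2 of 6 neighbours < 3, not yet.
  flatworms: 2 of 7 neighbours < 3, not yet.
  gobies: 2 of 6 neighbours < 3, not yet.
  herring: 3 of 8 neighbours < 8, not yet.
  nudibranchs: 1 of 7 neighbours < 7, not yet.
Round 3 — checking thresholds:
  brine shrimp: 3 of 8 neighbours < 6, not yet.
  copepods: 2 of 8 neighbours ≥ 2, goes locally extinct.
  diatoms: 1 of 5 neighbours < 2, not yet.
  eelgrass: 2 of 6 neighbours < 3, not yet.
  flatworms: 3 of 7 neighbours ≥ 3, goes locally extinct.
  gobies: 2 of 6 neighbours < 3, not yet.
  herring: 4 of 8 neighbours < 8, not yet.
  nudibranchs: 2 of 7 neighbours < 7, not yet.
Round 4 — checking thresholds:
  brine shrimp: 5 of 8 neighbours < 6, not yet.
  diatoms: 2 of 5 neighbours ≥ 2, goes locally extinct.
  eelgrass: 4 of 6 neighbours ≥ 3, goes locally extinct.
  gobies: 3 of 6 neighbours ≥ 3, goes locally extinct.
  herring: 5 of 8 neighbours < 8, not yet.
  nudibranchs: 3 of 7 neighbours < 7, not yet.
Round 5 — checking thresholds:
  brine shrimp: 6 of 8 neighbours ≥ 6, goes locally extinct.
  herring: 6 of 8 neighbours < 8, not yet.
  nudibranchs: 5 of 7 neighbours < 7, not yet.
Round 6 — no new extinctions; cascade stops.

3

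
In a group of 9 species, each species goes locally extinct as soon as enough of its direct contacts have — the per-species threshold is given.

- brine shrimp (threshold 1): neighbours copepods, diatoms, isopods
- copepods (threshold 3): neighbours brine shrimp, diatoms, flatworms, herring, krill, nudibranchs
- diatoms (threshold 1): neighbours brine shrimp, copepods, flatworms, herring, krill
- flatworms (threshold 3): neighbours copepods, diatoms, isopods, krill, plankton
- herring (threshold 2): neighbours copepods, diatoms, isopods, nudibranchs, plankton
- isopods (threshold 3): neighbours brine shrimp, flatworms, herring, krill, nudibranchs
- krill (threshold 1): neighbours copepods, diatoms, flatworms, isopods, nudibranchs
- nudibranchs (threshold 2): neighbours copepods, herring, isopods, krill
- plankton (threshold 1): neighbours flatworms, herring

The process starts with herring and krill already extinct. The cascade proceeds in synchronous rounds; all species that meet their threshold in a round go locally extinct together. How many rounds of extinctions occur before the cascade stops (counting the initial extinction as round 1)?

3

Round 1 — herring, krill go locally extinct (initial).
Round 2 — checking thresholds:
  copepods: 2 of 6 neighbours < 3, below threshold.
  diatoms: 2 of 5 neighbours ≥ 1, goes locally extinct.
  flatworms: 1 of 5 neighbours < 3, below threshold.
  isopods: 2 of 5 neighbours < 3, below threshold.
  nudibranchs: 2 of 4 neighbours ≥ 2, goes locally extinct.
  plankton: 1 of 2 neighbours ≥ 1, goes locally extinct.
Round 3 — checking thresholds:
  brine shrimp: 1 of 3 neighbours ≥ 1, goes locally extinct.
  copepods: 4 of 6 neighbours ≥ 3, goes locally extinct.
  flatworms: 3 of 5 neighbours ≥ 3, goes locally extinct.
  isopods: 3 of 5 neighbours ≥ 3, goes locally extinct.
Round 4 — no new extinctions; cascade stops.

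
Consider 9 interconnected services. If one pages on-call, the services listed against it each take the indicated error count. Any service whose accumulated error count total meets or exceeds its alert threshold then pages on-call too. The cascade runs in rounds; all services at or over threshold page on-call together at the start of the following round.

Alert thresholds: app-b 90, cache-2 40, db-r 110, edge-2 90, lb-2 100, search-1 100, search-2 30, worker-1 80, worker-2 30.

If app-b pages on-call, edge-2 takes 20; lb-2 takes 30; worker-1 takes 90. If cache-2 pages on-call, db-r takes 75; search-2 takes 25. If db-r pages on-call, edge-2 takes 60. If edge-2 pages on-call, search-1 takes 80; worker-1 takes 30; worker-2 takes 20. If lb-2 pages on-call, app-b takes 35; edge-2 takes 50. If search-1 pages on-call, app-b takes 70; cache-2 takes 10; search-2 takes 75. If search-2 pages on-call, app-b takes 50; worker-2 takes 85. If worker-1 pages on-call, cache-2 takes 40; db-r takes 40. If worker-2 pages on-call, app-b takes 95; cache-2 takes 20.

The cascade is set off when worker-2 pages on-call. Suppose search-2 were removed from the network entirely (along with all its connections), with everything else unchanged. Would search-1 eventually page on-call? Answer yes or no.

no

With search-2 removed:
Round 1 — worker-2 pages on-call (initial).
  app-b: +95 → 95 ≥ 90
  cache-2: +20 → 20 < 40
Round 2 — app-b pages on-call.
  edge-2: +20 → 20 < 90
  lb-2: +30 → 30 < 100
  worker-1: +90 → 90 ≥ 80
Round 3 — worker-1 pages on-call.
  cache-2: +40 → 60 ≥ 40
  db-r: +40 → 40 < 110
Round 4 — cache-2 pages on-call.
  db-r: +75 → 115 ≥ 110
Round 5 — db-r pages on-call.
  edge-2: +60 → 80 < 90
No further pages.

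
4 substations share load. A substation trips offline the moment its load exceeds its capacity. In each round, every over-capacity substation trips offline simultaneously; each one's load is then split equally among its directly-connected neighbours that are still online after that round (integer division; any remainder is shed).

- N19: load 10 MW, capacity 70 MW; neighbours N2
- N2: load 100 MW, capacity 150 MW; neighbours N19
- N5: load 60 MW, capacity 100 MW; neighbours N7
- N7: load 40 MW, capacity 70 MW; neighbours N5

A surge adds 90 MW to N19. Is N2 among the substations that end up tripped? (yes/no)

yes

Round 1 — N19 at 100 > 70. N19 trips offline.
  N19 sheds 100 MW to N2: 100 each.
    N2: 100+100 = 200 > 150
Round 2 — N2 trips offline.
  N2 sheds 200 MW: no online neighbours, lost.
No further trips.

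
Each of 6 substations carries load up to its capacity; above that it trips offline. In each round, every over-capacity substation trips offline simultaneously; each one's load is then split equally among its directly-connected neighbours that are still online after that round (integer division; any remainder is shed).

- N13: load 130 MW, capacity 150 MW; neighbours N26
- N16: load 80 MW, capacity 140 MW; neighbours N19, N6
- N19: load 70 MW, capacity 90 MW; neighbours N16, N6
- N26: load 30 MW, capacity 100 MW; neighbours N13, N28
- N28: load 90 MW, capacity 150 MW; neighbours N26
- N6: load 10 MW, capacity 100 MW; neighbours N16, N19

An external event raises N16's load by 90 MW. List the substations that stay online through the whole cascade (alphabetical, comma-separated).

N13, N26, N28

Round 1 — N16 at 170 > 140. N16 trips offline.
  N16 sheds 170 MW to N19, N6: 85 each.
    N19: 70+85 = 155 > 90
    N6: 10+85 = 95 ≤ 100
Round 2 — N19 trips offline.
  N19 sheds 155 MW to N6: 155 each.
    N6: 95+155 = 250 > 100
Round 3 — N6 trips offline.
  N6 sheds 250 MW: no online neighbours, lost.
No further trips.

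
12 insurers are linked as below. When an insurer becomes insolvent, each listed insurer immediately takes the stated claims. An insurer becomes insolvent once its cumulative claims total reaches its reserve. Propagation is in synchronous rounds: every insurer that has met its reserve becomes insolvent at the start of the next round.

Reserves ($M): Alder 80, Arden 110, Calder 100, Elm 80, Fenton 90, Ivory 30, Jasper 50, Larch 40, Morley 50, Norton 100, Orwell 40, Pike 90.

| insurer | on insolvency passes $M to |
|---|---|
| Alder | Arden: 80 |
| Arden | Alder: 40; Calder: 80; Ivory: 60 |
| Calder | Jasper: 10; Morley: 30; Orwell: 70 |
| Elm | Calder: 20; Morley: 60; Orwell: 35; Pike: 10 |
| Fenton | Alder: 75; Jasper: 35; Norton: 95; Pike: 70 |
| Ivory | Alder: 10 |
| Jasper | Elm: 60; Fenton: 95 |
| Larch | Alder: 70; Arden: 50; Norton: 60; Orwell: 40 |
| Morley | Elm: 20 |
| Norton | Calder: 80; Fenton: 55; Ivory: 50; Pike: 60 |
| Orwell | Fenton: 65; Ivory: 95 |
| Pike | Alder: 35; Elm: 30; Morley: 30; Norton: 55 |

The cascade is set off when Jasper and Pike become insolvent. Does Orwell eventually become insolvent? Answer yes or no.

Round 1 — Jasper, Pike become insolvent (initial).
  Alder: +35 → 35 < 80
  Elm: +60+30 → 90 ≥ 80
  Fenton: +95 → 95 ≥ 90
  Morley: +30 → 30 < 50
  Norton: +55 → 55 < 100
Round 2 — Elm, Fenton become insolvent.
  Alder: +75 → 110 ≥ 80
  Calder: +20 → 20 < 100
  Morley: +60 → 90 ≥ 50
  Norton: +95 → 150 ≥ 100
  Orwell: +35 → 35 < 40
Round 3 — Alder, Morley, Norton become insolvent.
  Arden: +80 → 80 < 110
  Calder: +80 → 100 ≥ 100
  Ivory: +50 → 50 ≥ 30
Round 4 — Calder, Ivory become insolvent.
  Orwell: +70 → 105 ≥ 40
Round 5 — Orwell becomes insolvent.
No further insolvencies.

yes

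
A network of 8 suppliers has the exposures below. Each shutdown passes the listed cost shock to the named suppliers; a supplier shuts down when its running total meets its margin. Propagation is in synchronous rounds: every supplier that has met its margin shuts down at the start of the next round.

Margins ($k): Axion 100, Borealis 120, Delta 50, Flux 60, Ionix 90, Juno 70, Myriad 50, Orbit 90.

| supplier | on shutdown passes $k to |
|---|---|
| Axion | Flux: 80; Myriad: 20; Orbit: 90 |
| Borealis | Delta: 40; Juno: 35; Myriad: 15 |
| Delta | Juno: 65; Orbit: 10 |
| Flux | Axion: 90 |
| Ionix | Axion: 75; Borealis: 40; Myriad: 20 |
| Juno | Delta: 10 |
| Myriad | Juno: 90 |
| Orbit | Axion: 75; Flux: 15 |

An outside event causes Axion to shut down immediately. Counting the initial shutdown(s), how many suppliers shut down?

Round 1 — Axion shuts down (initial).
  Flux: +80 → 80 ≥ 60
  Myriad: +20 → 20 < 50
  Orbit: +90 → 90 ≥ 90
Round 2 — Flux, Orbit shut down.
No further shutdowns.

3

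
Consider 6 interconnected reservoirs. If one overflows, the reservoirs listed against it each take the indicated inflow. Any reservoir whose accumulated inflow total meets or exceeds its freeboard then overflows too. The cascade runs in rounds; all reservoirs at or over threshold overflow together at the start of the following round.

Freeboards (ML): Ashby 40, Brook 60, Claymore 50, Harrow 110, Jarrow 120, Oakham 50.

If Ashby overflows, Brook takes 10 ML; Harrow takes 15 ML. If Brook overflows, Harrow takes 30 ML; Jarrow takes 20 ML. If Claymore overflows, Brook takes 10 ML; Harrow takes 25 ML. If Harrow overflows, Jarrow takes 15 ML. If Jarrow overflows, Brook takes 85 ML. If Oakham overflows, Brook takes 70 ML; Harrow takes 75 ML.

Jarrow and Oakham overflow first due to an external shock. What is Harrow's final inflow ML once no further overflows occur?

Round 1 — Jarrow, Oakham overflow (initial).
  Brook: +85+70 → 155 ≥ 60
  Harrow: +75 → 75 < 110
Round 2 — Brook overflows.
  Harrow: +30 → 105 < 110
No further overflows.

105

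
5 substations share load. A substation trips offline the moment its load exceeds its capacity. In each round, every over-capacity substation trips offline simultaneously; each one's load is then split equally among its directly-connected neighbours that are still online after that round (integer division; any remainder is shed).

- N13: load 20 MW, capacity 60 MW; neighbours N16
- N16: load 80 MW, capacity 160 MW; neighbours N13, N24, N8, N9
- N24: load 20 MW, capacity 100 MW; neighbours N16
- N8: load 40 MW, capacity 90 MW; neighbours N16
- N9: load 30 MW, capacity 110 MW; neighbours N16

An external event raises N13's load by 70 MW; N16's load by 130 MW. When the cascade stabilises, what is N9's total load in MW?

100

Round 1 — N13 at 90 > 60; N16 at 210 > 160. N13, N16 trip offline.
  N13 sheds 90 MW: no online neighbours, lost.
  N16 sheds 210 MW to N24, N8, N9: 70 each.
    N24: 20+70 = 90 ≤ 100
    N8: 40+70 = 110 > 90
    N9: 30+70 = 100 ≤ 110
Round 2 — N8 trips offline.
  N8 sheds 110 MW: no online neighbours, lost.
No further trips.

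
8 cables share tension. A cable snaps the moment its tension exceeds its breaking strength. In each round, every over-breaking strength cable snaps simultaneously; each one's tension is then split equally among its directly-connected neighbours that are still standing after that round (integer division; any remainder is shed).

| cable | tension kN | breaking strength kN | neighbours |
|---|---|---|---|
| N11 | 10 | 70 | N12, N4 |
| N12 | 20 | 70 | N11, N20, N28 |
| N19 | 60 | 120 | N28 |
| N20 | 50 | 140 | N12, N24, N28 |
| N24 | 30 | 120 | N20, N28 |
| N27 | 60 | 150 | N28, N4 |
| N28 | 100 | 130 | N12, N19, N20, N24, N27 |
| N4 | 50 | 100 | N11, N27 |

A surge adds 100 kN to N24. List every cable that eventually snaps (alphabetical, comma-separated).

Round 1 — N24 at 130 > 120. N24 snaps.
  N24 sheds 130 kN to N20, N28: 65 each.
    N20: 50+65 = 115 ≤ 140
    N28: 100+65 = 165 > 130
Round 2 — N28 snaps.
  N28 sheds 165 kN to N12, N19, N20, N27: 41 each (1 lost).
    N12: 20+41 = 61 ≤ 70
    N19: 60+41 = 101 ≤ 120
    N20: 115+41 = 156 > 140
    N27: 60+41 = 101 ≤ 150
Round 3 — N20 snaps.
  N20 sheds 156 kN to N12: 156 each.
    N12: 61+156 = 217 > 70
Round 4 — N12 snaps.
  N12 sheds 217 kN to N11: 217 each.
    N11: 10+217 = 227 > 70
Round 5 — N11 snaps.
  N11 sheds 227 kN to N4: 227 each.
    N4: 50+227 = 277 > 100
Round 6 — N4 snaps.
  N4 sheds 277 kN to N27: 277 each.
    N27: 101+277 = 378 > 150
Round 7 — N27 snaps.
  N27 sheds 378 kN: no online neighbours, lost.
No further breaks.

N11, N12, N20, N24, N27, N28, N4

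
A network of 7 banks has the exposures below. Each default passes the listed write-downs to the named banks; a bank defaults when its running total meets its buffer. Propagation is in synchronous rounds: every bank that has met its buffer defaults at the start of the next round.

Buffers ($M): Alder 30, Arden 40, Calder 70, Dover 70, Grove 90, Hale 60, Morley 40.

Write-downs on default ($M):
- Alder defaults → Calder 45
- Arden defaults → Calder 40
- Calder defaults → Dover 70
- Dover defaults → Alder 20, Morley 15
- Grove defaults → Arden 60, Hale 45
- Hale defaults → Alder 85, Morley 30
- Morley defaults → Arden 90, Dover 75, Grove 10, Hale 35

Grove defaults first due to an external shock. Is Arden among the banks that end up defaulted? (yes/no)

Round 1 — Grove defaults (initial).
  Arden: +60 → 60 ≥ 40
  Hale: +45 → 45 < 60
Round 2 — Arden defaults.
  Calder: +40 → 40 < 70
No further defaults.

yes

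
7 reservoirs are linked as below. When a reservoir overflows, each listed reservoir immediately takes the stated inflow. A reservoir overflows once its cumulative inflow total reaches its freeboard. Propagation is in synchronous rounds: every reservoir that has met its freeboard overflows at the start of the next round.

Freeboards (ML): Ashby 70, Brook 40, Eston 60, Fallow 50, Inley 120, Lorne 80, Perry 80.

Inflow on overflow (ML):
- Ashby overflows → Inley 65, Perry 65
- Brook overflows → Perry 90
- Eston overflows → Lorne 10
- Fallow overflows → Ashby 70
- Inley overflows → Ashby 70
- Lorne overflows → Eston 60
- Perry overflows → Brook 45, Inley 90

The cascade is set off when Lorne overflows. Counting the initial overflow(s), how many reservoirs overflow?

2

Round 1 — Lorne overflows (initial).
  Eston: +60 → 60 ≥ 60
Round 2 — Eston overflows.
No further overflows.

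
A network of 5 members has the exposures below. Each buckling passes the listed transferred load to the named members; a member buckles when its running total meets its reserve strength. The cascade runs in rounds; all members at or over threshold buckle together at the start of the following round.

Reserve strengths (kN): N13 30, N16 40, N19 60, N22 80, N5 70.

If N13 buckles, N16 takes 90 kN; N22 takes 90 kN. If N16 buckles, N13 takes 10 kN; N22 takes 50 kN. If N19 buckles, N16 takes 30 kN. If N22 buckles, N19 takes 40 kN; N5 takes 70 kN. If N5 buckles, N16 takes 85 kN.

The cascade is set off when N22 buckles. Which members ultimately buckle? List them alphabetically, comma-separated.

Round 1 — N22 buckles (initial).
  N19: +40 → 40 < 60
  N5: +70 → 70 ≥ 70
Round 2 — N5 buckles.
  N16: +85 → 85 ≥ 40
Round 3 — N16 buckles.
  N13: +10 → 10 < 30
No further bucklings.

N16, N22, N5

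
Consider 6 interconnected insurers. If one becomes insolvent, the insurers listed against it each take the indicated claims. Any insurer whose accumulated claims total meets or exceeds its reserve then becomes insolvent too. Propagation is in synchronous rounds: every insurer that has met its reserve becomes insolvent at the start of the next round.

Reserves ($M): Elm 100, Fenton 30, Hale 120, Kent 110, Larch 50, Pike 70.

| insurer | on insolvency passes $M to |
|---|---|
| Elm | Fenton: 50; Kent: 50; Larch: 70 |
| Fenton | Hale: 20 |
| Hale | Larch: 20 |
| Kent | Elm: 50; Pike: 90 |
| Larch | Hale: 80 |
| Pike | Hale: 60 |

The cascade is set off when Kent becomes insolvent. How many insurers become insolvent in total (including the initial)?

2

Round 1 — Kent becomes insolvent (initial).
  Elm: +50 → 50 < 100
  Pike: +90 → 90 ≥ 70
Round 2 — Pike becomes insolvent.
  Hale: +60 → 60 < 120
No further insolvencies.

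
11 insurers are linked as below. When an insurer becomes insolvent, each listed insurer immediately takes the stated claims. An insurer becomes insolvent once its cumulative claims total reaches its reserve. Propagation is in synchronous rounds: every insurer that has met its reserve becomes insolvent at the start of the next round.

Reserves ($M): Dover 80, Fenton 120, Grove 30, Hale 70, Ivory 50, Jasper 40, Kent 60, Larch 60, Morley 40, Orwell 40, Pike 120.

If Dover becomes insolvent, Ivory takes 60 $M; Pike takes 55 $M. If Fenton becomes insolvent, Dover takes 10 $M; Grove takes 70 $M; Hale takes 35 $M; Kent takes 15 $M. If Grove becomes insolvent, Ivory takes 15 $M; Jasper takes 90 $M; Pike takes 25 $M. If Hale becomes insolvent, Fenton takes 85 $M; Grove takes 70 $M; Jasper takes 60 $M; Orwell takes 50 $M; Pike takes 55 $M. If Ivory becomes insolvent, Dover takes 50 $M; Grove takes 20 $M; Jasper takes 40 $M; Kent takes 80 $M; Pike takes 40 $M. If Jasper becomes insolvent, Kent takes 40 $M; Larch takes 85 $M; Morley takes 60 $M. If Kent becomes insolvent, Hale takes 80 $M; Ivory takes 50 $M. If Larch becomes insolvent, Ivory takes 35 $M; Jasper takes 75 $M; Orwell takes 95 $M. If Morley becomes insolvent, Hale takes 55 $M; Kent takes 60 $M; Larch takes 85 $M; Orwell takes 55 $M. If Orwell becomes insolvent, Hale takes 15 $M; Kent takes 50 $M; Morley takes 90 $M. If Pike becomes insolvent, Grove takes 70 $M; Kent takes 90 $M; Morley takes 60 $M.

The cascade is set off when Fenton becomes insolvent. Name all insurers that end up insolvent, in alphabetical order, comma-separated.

Fenton, Grove, Hale, Ivory, Jasper, Kent, Larch, Morley, Orwell, Pike

Round 1 — Fenton becomes insolvent (initial).
  Dover: +10 → 10 < 80
  Grove: +70 → 70 ≥ 30
  Hale: +35 → 35 < 70
  Kent: +15 → 15 < 60
Round 2 — Grove becomes insolvent.
  Ivory: +15 → 15 < 50
  Jasper: +90 → 90 ≥ 40
  Pike: +25 → 25 < 120
Round 3 — Jasper becomes insolvent.
  Kent: +40 → 55 < 60
  Larch: +85 → 85 ≥ 60
  Morley: +60 → 60 ≥ 40
Round 4 — Larch, Morley become insolvent.
  Hale: +55 → 90 ≥ 70
  Ivory: +35 → 50 ≥ 50
  Kent: +60 → 115 ≥ 60
  Orwell: +95+55 → 150 ≥ 40
Round 5 — Hale, Ivory, Kent, Orwell become insolvent.
  Dover: +50 → 60 < 80
  Pike: +55+40 → 120 ≥ 120
Round 6 — Pike becomes insolvent.
No further insolvencies.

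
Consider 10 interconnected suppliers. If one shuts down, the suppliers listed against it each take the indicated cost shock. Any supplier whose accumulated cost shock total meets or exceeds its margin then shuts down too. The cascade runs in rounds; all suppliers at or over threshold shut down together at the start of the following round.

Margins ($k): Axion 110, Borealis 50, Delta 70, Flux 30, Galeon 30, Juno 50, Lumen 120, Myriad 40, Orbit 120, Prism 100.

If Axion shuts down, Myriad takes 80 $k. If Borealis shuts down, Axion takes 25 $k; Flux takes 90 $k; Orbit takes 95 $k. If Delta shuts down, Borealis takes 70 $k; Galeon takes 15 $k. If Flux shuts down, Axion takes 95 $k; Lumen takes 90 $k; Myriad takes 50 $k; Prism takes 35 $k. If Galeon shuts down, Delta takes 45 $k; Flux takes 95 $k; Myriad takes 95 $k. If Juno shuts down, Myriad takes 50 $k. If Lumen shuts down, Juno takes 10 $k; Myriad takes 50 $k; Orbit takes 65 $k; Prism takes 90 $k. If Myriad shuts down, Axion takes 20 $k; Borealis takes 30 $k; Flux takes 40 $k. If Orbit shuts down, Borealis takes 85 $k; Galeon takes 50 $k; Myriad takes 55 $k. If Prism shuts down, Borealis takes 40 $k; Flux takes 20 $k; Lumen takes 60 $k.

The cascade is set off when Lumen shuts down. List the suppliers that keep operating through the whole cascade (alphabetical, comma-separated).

Delta, Juno

Round 1 — Lumen shuts down (initial).
  Juno: +10 → 10 < 50
  Myriad: +50 → 50 ≥ 40
  Orbit: +65 → 65 < 120
  Prism: +90 → 90 < 100
Round 2 — Myriad shuts down.
  Axion: +20 → 20 < 110
  Borealis: +30 → 30 < 50
  Flux: +40 → 40 ≥ 30
Round 3 — Flux shuts down.
  Axion: +95 → 115 ≥ 110
  Prism: +35 → 125 ≥ 100
Round 4 — Axion, Prism shut down.
  Borealis: +40 → 70 ≥ 50
Round 5 — Borealis shuts down.
  Orbit: +95 → 160 ≥ 120
Round 6 — Orbit shuts down.
  Galeon: +50 → 50 ≥ 30
Round 7 — Galeon shuts down.
  Delta: +45 → 45 < 70
No further shutdowns.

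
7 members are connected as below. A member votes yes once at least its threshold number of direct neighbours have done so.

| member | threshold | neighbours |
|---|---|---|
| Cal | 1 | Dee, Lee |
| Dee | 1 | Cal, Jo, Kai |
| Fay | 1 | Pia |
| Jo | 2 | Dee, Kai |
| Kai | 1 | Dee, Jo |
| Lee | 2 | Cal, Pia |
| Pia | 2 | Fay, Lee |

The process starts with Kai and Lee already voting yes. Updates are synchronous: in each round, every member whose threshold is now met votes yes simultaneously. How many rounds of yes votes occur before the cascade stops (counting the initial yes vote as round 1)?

3

Round 1 — Kai, Lee vote yes (initial).
Round 2 — checking thresholds:
  Cal: 1 of 2 neighbours ≥ 1, votes yes.
  Dee: 1 of 3 neighbours ≥ 1, votes yes.
  Jo: 1 of 2 neighbours < 2, not yet.
  Pia: 1 of 2 neighbours < 2, not yet.
Round 3 — checking thresholds:
  Jo: 2 of 2 neighbours ≥ 2, votes yes.
  Pia: 1 of 2 neighbours < 2, not yet.
Round 4 — no new yes votes; cascade stops.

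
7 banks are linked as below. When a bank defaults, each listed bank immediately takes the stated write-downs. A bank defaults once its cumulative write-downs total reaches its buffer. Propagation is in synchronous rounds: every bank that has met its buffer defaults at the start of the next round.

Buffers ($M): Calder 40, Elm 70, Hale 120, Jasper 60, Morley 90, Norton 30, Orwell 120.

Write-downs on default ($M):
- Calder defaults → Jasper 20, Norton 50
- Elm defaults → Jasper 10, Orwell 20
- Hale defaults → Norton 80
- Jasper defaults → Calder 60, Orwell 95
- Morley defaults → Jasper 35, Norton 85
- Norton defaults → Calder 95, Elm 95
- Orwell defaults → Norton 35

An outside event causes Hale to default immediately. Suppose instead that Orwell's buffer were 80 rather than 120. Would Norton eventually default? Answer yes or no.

yes

With Orwell's buffer at 80:
Round 1 — Hale defaults (initial).
  Norton: +80 → 80 ≥ 30
Round 2 — Norton defaults.
  Calder: +95 → 95 ≥ 40
  Elm: +95 → 95 ≥ 70
Round 3 — Calder, Elm default.
  Jasper: +20+10 → 30 < 60
  Orwell: +20 → 20 < 80
No further defaults.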